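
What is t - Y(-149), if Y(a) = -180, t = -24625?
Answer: -24445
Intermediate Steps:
t - Y(-149) = -24625 - 1*(-180) = -24625 + 180 = -24445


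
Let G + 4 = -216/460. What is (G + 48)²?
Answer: 25060036/13225 ≈ 1894.9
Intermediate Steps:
G = -514/115 (G = -4 - 216/460 = -4 - 216*1/460 = -4 - 54/115 = -514/115 ≈ -4.4696)
(G + 48)² = (-514/115 + 48)² = (5006/115)² = 25060036/13225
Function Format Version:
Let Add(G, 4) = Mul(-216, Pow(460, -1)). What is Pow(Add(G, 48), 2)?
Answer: Rational(25060036, 13225) ≈ 1894.9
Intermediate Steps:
G = Rational(-514, 115) (G = Add(-4, Mul(-216, Pow(460, -1))) = Add(-4, Mul(-216, Rational(1, 460))) = Add(-4, Rational(-54, 115)) = Rational(-514, 115) ≈ -4.4696)
Pow(Add(G, 48), 2) = Pow(Add(Rational(-514, 115), 48), 2) = Pow(Rational(5006, 115), 2) = Rational(25060036, 13225)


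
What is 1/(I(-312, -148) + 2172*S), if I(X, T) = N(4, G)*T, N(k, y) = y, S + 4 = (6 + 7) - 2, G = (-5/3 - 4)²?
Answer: 9/94064 ≈ 9.5680e-5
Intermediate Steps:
G = 289/9 (G = (-5*⅓ - 4)² = (-5/3 - 4)² = (-17/3)² = 289/9 ≈ 32.111)
S = 7 (S = -4 + ((6 + 7) - 2) = -4 + (13 - 2) = -4 + 11 = 7)
I(X, T) = 289*T/9
1/(I(-312, -148) + 2172*S) = 1/((289/9)*(-148) + 2172*7) = 1/(-42772/9 + 15204) = 1/(94064/9) = 9/94064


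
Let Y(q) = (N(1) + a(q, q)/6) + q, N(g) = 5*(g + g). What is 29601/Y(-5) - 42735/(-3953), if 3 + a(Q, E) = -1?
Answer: 27045678/3953 ≈ 6841.8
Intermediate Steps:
a(Q, E) = -4 (a(Q, E) = -3 - 1 = -4)
N(g) = 10*g (N(g) = 5*(2*g) = 10*g)
Y(q) = 28/3 + q (Y(q) = (10*1 - 4/6) + q = (10 - 4*1/6) + q = (10 - 2/3) + q = 28/3 + q)
29601/Y(-5) - 42735/(-3953) = 29601/(28/3 - 5) - 42735/(-3953) = 29601/(13/3) - 42735*(-1/3953) = 29601*(3/13) + 42735/3953 = 6831 + 42735/3953 = 27045678/3953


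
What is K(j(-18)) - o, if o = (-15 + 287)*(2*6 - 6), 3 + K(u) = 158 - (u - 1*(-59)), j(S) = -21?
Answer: -1515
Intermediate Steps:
K(u) = 96 - u (K(u) = -3 + (158 - (u - 1*(-59))) = -3 + (158 - (u + 59)) = -3 + (158 - (59 + u)) = -3 + (158 + (-59 - u)) = -3 + (99 - u) = 96 - u)
o = 1632 (o = 272*(12 - 6) = 272*6 = 1632)
K(j(-18)) - o = (96 - 1*(-21)) - 1*1632 = (96 + 21) - 1632 = 117 - 1632 = -1515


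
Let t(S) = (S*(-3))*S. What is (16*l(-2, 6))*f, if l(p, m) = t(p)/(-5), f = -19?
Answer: -3648/5 ≈ -729.60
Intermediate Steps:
t(S) = -3*S² (t(S) = (-3*S)*S = -3*S²)
l(p, m) = 3*p²/5 (l(p, m) = -3*p²/(-5) = -3*p²*(-⅕) = 3*p²/5)
(16*l(-2, 6))*f = (16*((⅗)*(-2)²))*(-19) = (16*((⅗)*4))*(-19) = (16*(12/5))*(-19) = (192/5)*(-19) = -3648/5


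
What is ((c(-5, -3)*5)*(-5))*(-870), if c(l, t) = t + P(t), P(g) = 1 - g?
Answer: 21750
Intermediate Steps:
c(l, t) = 1 (c(l, t) = t + (1 - t) = 1)
((c(-5, -3)*5)*(-5))*(-870) = ((1*5)*(-5))*(-870) = (5*(-5))*(-870) = -25*(-870) = 21750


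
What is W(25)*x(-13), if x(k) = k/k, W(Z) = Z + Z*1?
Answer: 50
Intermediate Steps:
W(Z) = 2*Z (W(Z) = Z + Z = 2*Z)
x(k) = 1
W(25)*x(-13) = (2*25)*1 = 50*1 = 50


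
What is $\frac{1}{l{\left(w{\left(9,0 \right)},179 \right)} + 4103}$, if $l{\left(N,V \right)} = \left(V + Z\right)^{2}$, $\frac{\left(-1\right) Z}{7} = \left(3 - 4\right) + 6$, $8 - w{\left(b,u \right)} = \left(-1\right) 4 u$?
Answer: $\frac{1}{24839} \approx 4.0259 \cdot 10^{-5}$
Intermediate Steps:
$w{\left(b,u \right)} = 8 + 4 u$ ($w{\left(b,u \right)} = 8 - \left(-1\right) 4 u = 8 - - 4 u = 8 + 4 u$)
$Z = -35$ ($Z = - 7 \left(\left(3 - 4\right) + 6\right) = - 7 \left(-1 + 6\right) = \left(-7\right) 5 = -35$)
$l{\left(N,V \right)} = \left(-35 + V\right)^{2}$ ($l{\left(N,V \right)} = \left(V - 35\right)^{2} = \left(-35 + V\right)^{2}$)
$\frac{1}{l{\left(w{\left(9,0 \right)},179 \right)} + 4103} = \frac{1}{\left(-35 + 179\right)^{2} + 4103} = \frac{1}{144^{2} + 4103} = \frac{1}{20736 + 4103} = \frac{1}{24839}$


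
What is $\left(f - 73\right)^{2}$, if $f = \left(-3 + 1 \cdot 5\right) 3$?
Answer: $4489$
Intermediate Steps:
$f = 6$ ($f = \left(-3 + 5\right) 3 = 2 \cdot 3 = 6$)
$\left(f - 73\right)^{2} = \left(6 - 73\right)^{2} = \left(-67\right)^{2} = 4489$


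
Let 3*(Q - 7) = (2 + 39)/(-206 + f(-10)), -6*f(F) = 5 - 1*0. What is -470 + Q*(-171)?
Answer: -2054725/1241 ≈ -1655.7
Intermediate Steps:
f(F) = -⅚ (f(F) = -(5 - 1*0)/6 = -(5 + 0)/6 = -⅙*5 = -⅚)
Q = 8605/1241 (Q = 7 + ((2 + 39)/(-206 - ⅚))/3 = 7 + (41/(-1241/6))/3 = 7 + (41*(-6/1241))/3 = 7 + (⅓)*(-246/1241) = 7 - 82/1241 = 8605/1241 ≈ 6.9339)
-470 + Q*(-171) = -470 + (8605/1241)*(-171) = -470 - 1471455/1241 = -2054725/1241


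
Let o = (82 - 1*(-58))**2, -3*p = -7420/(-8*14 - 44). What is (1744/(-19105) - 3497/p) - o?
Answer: -27472241339/1417591 ≈ -19380.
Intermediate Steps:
p = -1855/117 (p = -(-7420)/(3*(-8*14 - 44)) = -(-7420)/(3*(-112 - 44)) = -(-7420)/(3*(-156)) = -(-7420)*(-1)/(3*156) = -1/3*1855/39 = -1855/117 ≈ -15.855)
o = 19600 (o = (82 + 58)**2 = 140**2 = 19600)
(1744/(-19105) - 3497/p) - o = (1744/(-19105) - 3497/(-1855/117)) - 1*19600 = (1744*(-1/19105) - 3497*(-117/1855)) - 19600 = (-1744/19105 + 409149/1855) - 19600 = 312542261/1417591 - 19600 = -27472241339/1417591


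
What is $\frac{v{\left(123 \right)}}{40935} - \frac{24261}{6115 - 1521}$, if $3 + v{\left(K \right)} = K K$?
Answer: $- \frac{307878397}{62685130} \approx -4.9115$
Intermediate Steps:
$v{\left(K \right)} = -3 + K^{2}$ ($v{\left(K \right)} = -3 + K K = -3 + K^{2}$)
$\frac{v{\left(123 \right)}}{40935} - \frac{24261}{6115 - 1521} = \frac{-3 + 123^{2}}{40935} - \frac{24261}{6115 - 1521} = \left(-3 + 15129\right) \frac{1}{40935} - \frac{24261}{4594} = 15126 \cdot \frac{1}{40935} - \frac{24261}{4594} = \frac{5042}{13645} - \frac{24261}{4594} = - \frac{307878397}{62685130}$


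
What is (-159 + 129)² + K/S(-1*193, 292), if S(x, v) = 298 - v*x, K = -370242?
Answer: 25309179/28327 ≈ 893.46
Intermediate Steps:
S(x, v) = 298 - v*x
(-159 + 129)² + K/S(-1*193, 292) = (-159 + 129)² - 370242/(298 - 1*292*(-1*193)) = (-30)² - 370242/(298 - 1*292*(-193)) = 900 - 370242/(298 + 56356) = 900 - 370242/56654 = 900 - 370242*1/56654 = 900 - 185121/28327 = 25309179/28327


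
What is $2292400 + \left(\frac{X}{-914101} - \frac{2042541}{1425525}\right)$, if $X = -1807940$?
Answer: $\frac{995722384513135953}{434357942675} \approx 2.2924 \cdot 10^{6}$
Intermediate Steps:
$2292400 + \left(\frac{X}{-914101} - \frac{2042541}{1425525}\right) = 2292400 - \left(- \frac{1807940}{914101} + \frac{680847}{475175}\right) = 2292400 - - \frac{236724965953}{434357942675} = 2292400 + \left(\frac{1807940}{914101} - \frac{680847}{475175}\right) = 2292400 + \frac{236724965953}{434357942675} = \frac{995722384513135953}{434357942675}$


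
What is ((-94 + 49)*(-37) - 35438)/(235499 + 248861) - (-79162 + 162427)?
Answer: -40330269173/484360 ≈ -83265.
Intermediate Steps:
((-94 + 49)*(-37) - 35438)/(235499 + 248861) - (-79162 + 162427) = (-45*(-37) - 35438)/484360 - 1*83265 = (1665 - 35438)*(1/484360) - 83265 = -33773*1/484360 - 83265 = -33773/484360 - 83265 = -40330269173/484360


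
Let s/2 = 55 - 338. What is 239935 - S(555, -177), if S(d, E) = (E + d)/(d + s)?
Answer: 2639663/11 ≈ 2.3997e+5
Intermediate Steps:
s = -566 (s = 2*(55 - 338) = 2*(-283) = -566)
S(d, E) = (E + d)/(-566 + d) (S(d, E) = (E + d)/(d - 566) = (E + d)/(-566 + d))
239935 - S(555, -177) = 239935 - (-177 + 555)/(-566 + 555) = 239935 - 378/(-11) = 239935 - (-1)*378/11 = 239935 - 1*(-378/11) = 239935 + 378/11 = 2639663/11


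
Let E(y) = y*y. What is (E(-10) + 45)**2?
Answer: 21025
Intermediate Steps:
E(y) = y**2
(E(-10) + 45)**2 = ((-10)**2 + 45)**2 = (100 + 45)**2 = 145**2 = 21025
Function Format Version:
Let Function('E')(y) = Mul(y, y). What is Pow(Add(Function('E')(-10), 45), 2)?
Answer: 21025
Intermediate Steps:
Function('E')(y) = Pow(y, 2)
Pow(Add(Function('E')(-10), 45), 2) = Pow(Add(Pow(-10, 2), 45), 2) = Pow(Add(100, 45), 2) = Pow(145, 2) = 21025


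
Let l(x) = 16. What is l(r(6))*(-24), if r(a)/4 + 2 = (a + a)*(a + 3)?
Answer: -384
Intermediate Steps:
r(a) = -8 + 8*a*(3 + a) (r(a) = -8 + 4*((a + a)*(a + 3)) = -8 + 4*((2*a)*(3 + a)) = -8 + 4*(2*a*(3 + a)) = -8 + 8*a*(3 + a))
l(r(6))*(-24) = 16*(-24) = -384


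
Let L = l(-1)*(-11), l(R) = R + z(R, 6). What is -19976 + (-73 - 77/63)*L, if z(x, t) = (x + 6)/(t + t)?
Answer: -552211/27 ≈ -20452.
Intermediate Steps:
z(x, t) = (6 + x)/(2*t) (z(x, t) = (6 + x)/((2*t)) = (6 + x)*(1/(2*t)) = (6 + x)/(2*t))
l(R) = 1/2 + 13*R/12 (l(R) = R + (1/2)*(6 + R)/6 = R + (1/2)*(1/6)*(6 + R) = R + (1/2 + R/12) = 1/2 + 13*R/12)
L = 77/12 (L = (1/2 + (13/12)*(-1))*(-11) = (1/2 - 13/12)*(-11) = -7/12*(-11) = 77/12 ≈ 6.4167)
-19976 + (-73 - 77/63)*L = -19976 + (-73 - 77/63)*(77/12) = -19976 + (-73 - 77*1/63)*(77/12) = -19976 + (-73 - 11/9)*(77/12) = -19976 - 668/9*77/12 = -19976 - 12859/27 = -552211/27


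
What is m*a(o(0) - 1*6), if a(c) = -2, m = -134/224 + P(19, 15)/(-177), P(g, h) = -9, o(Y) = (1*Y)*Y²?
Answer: 3617/3304 ≈ 1.0947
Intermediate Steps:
o(Y) = Y³ (o(Y) = Y*Y² = Y³)
m = -3617/6608 (m = -134/224 - 9/(-177) = -134*1/224 - 9*(-1/177) = -67/112 + 3/59 = -3617/6608 ≈ -0.54737)
m*a(o(0) - 1*6) = -3617/6608*(-2) = 3617/3304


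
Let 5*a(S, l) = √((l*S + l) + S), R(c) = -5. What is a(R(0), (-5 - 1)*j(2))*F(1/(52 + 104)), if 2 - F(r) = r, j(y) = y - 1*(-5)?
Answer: 311*√163/780 ≈ 5.0905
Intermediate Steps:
j(y) = 5 + y (j(y) = y + 5 = 5 + y)
F(r) = 2 - r
a(S, l) = √(S + l + S*l)/5 (a(S, l) = √((l*S + l) + S)/5 = √((S*l + l) + S)/5 = √((l + S*l) + S)/5 = √(S + l + S*l)/5)
a(R(0), (-5 - 1)*j(2))*F(1/(52 + 104)) = (√(-5 + (-5 - 1)*(5 + 2) - 5*(-5 - 1)*(5 + 2))/5)*(2 - 1/(52 + 104)) = (√(-5 - 6*7 - (-30)*7)/5)*(2 - 1/156) = (√(-5 - 42 - 5*(-42))/5)*(2 - 1*1/156) = (√(-5 - 42 + 210)/5)*(2 - 1/156) = (√163/5)*(311/156) = 311*√163/780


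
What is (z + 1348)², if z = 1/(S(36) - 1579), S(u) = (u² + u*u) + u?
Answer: 1999545886809/1100401 ≈ 1.8171e+6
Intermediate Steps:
S(u) = u + 2*u² (S(u) = (u² + u²) + u = 2*u² + u = u + 2*u²)
z = 1/1049 (z = 1/(36*(1 + 2*36) - 1579) = 1/(36*(1 + 72) - 1579) = 1/(36*73 - 1579) = 1/(2628 - 1579) = 1/1049 ≈ 0.00095329)
(z + 1348)² = (1/1049 + 1348)² = (1414053/1049)² = 1999545886809/1100401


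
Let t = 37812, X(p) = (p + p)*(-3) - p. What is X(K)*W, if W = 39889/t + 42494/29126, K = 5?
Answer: -48450327485/550656156 ≈ -87.987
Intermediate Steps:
X(p) = -7*p (X(p) = (2*p)*(-3) - p = -6*p - p = -7*p)
W = 1384295071/550656156 (W = 39889/37812 + 42494/29126 = 39889*(1/37812) + 42494*(1/29126) = 39889/37812 + 21247/14563 = 1384295071/550656156 ≈ 2.5139)
X(K)*W = -7*5*(1384295071/550656156) = -35*1384295071/550656156 = -48450327485/550656156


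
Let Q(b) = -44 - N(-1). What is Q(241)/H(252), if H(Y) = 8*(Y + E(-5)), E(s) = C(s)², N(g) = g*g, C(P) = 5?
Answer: -45/2216 ≈ -0.020307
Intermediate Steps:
N(g) = g²
E(s) = 25 (E(s) = 5² = 25)
Q(b) = -45 (Q(b) = -44 - 1*(-1)² = -44 - 1*1 = -44 - 1 = -45)
H(Y) = 200 + 8*Y (H(Y) = 8*(Y + 25) = 8*(25 + Y) = 200 + 8*Y)
Q(241)/H(252) = -45/(200 + 8*252) = -45/(200 + 2016) = -45/2216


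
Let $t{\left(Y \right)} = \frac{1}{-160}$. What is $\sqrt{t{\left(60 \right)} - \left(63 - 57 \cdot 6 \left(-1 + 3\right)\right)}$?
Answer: $\frac{\sqrt{993590}}{40} \approx 24.92$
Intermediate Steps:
$t{\left(Y \right)} = - \frac{1}{160}$
$\sqrt{t{\left(60 \right)} - \left(63 - 57 \cdot 6 \left(-1 + 3\right)\right)} = \sqrt{- \frac{1}{160} - \left(63 - 57 \cdot 6 \left(-1 + 3\right)\right)} = \sqrt{- \frac{1}{160} - \left(63 - 57 \cdot 6 \cdot 2\right)} = \sqrt{- \frac{1}{160} + \left(57 \cdot 12 - 63\right)} = \sqrt{- \frac{1}{160} + \left(684 - 63\right)} = \sqrt{- \frac{1}{160} + 621} = \sqrt{\frac{99359}{160}} = \frac{\sqrt{993590}}{40}$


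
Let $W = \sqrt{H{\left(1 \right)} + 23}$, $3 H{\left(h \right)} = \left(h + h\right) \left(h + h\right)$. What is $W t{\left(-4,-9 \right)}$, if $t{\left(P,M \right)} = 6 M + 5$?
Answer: $- \frac{49 \sqrt{219}}{3} \approx -241.71$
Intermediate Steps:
$H{\left(h \right)} = \frac{4 h^{2}}{3}$ ($H{\left(h \right)} = \frac{\left(h + h\right) \left(h + h\right)}{3} = \frac{2 h 2 h}{3} = \frac{4 h^{2}}{3}$)
$t{\left(P,M \right)} = 5 + 6 M$
$W = \frac{\sqrt{219}}{3}$ ($W = \sqrt{\frac{4 \cdot 1^{2}}{3} + 23} = \sqrt{\frac{4}{3} \cdot 1 + 23} = \sqrt{\frac{4}{3} + 23} = \sqrt{\frac{73}{3}} = \frac{\sqrt{219}}{3} \approx 4.9329$)
$W t{\left(-4,-9 \right)} = \frac{\sqrt{219}}{3} \left(5 + 6 \left(-9\right)\right) = \frac{\sqrt{219}}{3} \left(5 - 54\right) = \frac{\sqrt{219}}{3} \left(-49\right) = - \frac{49 \sqrt{219}}{3}$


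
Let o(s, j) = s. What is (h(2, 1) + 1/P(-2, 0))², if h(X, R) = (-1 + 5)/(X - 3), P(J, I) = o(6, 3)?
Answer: 529/36 ≈ 14.694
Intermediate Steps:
P(J, I) = 6
h(X, R) = 4/(-3 + X)
(h(2, 1) + 1/P(-2, 0))² = (4/(-3 + 2) + 1/6)² = (4/(-1) + ⅙)² = (4*(-1) + ⅙)² = (-4 + ⅙)² = (-23/6)² = 529/36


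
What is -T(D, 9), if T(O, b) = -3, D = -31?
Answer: 3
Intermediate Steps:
-T(D, 9) = -1*(-3) = 3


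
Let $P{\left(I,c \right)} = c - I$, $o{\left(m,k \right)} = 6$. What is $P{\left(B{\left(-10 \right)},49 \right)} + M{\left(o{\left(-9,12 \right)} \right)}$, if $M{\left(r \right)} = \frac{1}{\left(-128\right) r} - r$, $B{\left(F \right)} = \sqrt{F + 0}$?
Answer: $\frac{33023}{768} - i \sqrt{10} \approx 42.999 - 3.1623 i$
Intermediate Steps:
$B{\left(F \right)} = \sqrt{F}$
$M{\left(r \right)} = - r - \frac{1}{128 r}$ ($M{\left(r \right)} = - \frac{1}{128 r} - r = - r - \frac{1}{128 r}$)
$P{\left(B{\left(-10 \right)},49 \right)} + M{\left(o{\left(-9,12 \right)} \right)} = \left(49 - \sqrt{-10}\right) - \left(6 + \frac{1}{128 \cdot 6}\right) = \left(49 - i \sqrt{10}\right) - \frac{4609}{768} = \frac{33023}{768} - i \sqrt{10}$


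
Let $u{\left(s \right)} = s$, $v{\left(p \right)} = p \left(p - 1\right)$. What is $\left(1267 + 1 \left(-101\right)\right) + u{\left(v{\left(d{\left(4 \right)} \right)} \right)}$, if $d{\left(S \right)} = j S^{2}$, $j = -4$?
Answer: $5326$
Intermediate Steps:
$d{\left(S \right)} = - 4 S^{2}$
$v{\left(p \right)} = p \left(-1 + p\right)$
$\left(1267 + 1 \left(-101\right)\right) + u{\left(v{\left(d{\left(4 \right)} \right)} \right)} = \left(1267 + 1 \left(-101\right)\right) + - 4 \cdot 4^{2} \left(-1 - 4 \cdot 4^{2}\right) = \left(1267 - 101\right) + \left(-4\right) 16 \left(-1 - 64\right) = 1166 - 64 \left(-1 - 64\right) = 1166 - -4160 = 1166 + 4160 = 5326$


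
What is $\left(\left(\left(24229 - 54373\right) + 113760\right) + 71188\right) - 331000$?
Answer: $-176196$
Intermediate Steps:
$\left(\left(\left(24229 - 54373\right) + 113760\right) + 71188\right) - 331000 = \left(\left(-30144 + 113760\right) + 71188\right) - 331000 = \left(83616 + 71188\right) - 331000 = 154804 - 331000 = -176196$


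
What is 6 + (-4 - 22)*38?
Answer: -982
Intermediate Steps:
6 + (-4 - 22)*38 = 6 - 26*38 = 6 - 988 = -982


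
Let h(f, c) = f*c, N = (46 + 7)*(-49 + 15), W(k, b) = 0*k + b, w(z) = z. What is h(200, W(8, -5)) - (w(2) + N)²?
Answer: -3241000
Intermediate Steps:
W(k, b) = b (W(k, b) = 0 + b = b)
N = -1802 (N = 53*(-34) = -1802)
h(f, c) = c*f
h(200, W(8, -5)) - (w(2) + N)² = -5*200 - (2 - 1802)² = -1000 - 1*(-1800)² = -1000 - 1*3240000 = -1000 - 3240000 = -3241000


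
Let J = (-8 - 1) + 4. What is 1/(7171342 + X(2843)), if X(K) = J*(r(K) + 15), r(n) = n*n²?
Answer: -1/114887684268 ≈ -8.7041e-12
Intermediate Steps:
J = -5 (J = -9 + 4 = -5)
r(n) = n³
X(K) = -75 - 5*K³ (X(K) = -5*(K³ + 15) = -5*(15 + K³) = -75 - 5*K³)
1/(7171342 + X(2843)) = 1/(7171342 + (-75 - 5*2843³)) = 1/(7171342 + (-75 - 5*22978971107)) = 1/(7171342 + (-75 - 114894855535)) = 1/(7171342 - 114894855610) = 1/(-114887684268) = -1/114887684268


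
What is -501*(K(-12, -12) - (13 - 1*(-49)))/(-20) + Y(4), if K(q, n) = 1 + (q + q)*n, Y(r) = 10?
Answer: 113927/20 ≈ 5696.4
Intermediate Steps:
K(q, n) = 1 + 2*n*q (K(q, n) = 1 + (2*q)*n = 1 + 2*n*q)
-501*(K(-12, -12) - (13 - 1*(-49)))/(-20) + Y(4) = -501*((1 + 2*(-12)*(-12)) - (13 - 1*(-49)))/(-20) + 10 = -501*((1 + 288) - (13 + 49))*(-1)/20 + 10 = -501*(289 - 1*62)*(-1)/20 + 10 = -501*(289 - 62)*(-1)/20 + 10 = -113727*(-1)/20 + 10 = -501*(-227/20) + 10 = 113727/20 + 10 = 113927/20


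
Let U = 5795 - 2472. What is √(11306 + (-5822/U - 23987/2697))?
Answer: √907240485537609981/8962131 ≈ 106.28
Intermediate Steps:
U = 3323
√(11306 + (-5822/U - 23987/2697)) = √(11306 + (-5822/3323 - 23987/2697)) = √(11306 - 95410735/8962131) = √(101230442351/8962131) = √907240485537609981/8962131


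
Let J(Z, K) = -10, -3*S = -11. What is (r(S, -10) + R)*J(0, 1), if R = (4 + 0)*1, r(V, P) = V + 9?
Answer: -500/3 ≈ -166.67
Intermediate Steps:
S = 11/3 (S = -1/3*(-11) = 11/3 ≈ 3.6667)
r(V, P) = 9 + V
R = 4 (R = 4*1 = 4)
(r(S, -10) + R)*J(0, 1) = ((9 + 11/3) + 4)*(-10) = (38/3 + 4)*(-10) = (50/3)*(-10) = -500/3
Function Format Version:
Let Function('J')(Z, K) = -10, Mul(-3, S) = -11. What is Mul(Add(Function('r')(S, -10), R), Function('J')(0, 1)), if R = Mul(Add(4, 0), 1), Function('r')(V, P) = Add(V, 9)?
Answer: Rational(-500, 3) ≈ -166.67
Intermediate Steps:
S = Rational(11, 3) (S = Mul(Rational(-1, 3), -11) = Rational(11, 3) ≈ 3.6667)
Function('r')(V, P) = Add(9, V)
R = 4 (R = Mul(4, 1) = 4)
Mul(Add(Function('r')(S, -10), R), Function('J')(0, 1)) = Mul(Add(Add(9, Rational(11, 3)), 4), -10) = Mul(Add(Rational(38, 3), 4), -10) = Mul(Rational(50, 3), -10) = Rational(-500, 3)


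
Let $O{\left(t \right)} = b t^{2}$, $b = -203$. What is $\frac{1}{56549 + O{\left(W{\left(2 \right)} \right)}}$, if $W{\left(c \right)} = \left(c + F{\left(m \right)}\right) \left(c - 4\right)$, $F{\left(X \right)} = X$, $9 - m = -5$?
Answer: $- \frac{1}{151323} \approx -6.6084 \cdot 10^{-6}$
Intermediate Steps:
$m = 14$ ($m = 9 - -5 = 9 + 5 = 14$)
$W{\left(c \right)} = \left(-4 + c\right) \left(14 + c\right)$ ($W{\left(c \right)} = \left(c + 14\right) \left(c - 4\right) = \left(14 + c\right) \left(-4 + c\right) = \left(-4 + c\right) \left(14 + c\right)$)
$O{\left(t \right)} = - 203 t^{2}$
$\frac{1}{56549 + O{\left(W{\left(2 \right)} \right)}} = \frac{1}{56549 - 203 \left(-56 + 2^{2} + 10 \cdot 2\right)^{2}} = \frac{1}{56549 - 203 \left(-56 + 4 + 20\right)^{2}} = \frac{1}{56549 - 203 \left(-32\right)^{2}} = \frac{1}{56549 - 207872} = \frac{1}{-151323} = - \frac{1}{151323}$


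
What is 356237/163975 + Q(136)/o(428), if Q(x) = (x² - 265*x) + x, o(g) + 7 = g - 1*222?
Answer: -397655091/4661575 ≈ -85.305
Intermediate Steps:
o(g) = -229 + g (o(g) = -7 + (g - 1*222) = -7 + (g - 222) = -7 + (-222 + g) = -229 + g)
Q(x) = x² - 264*x
356237/163975 + Q(136)/o(428) = 356237/163975 + (136*(-264 + 136))/(-229 + 428) = 356237*(1/163975) + (136*(-128))/199 = 50891/23425 - 17408*1/199 = 50891/23425 - 17408/199 = -397655091/4661575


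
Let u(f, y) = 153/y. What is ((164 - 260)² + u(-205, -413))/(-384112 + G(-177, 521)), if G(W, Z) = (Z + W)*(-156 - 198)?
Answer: -3806055/208931744 ≈ -0.018217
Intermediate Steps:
G(W, Z) = -354*W - 354*Z (G(W, Z) = (W + Z)*(-354) = -354*W - 354*Z)
((164 - 260)² + u(-205, -413))/(-384112 + G(-177, 521)) = ((164 - 260)² + 153/(-413))/(-384112 + (-354*(-177) - 354*521)) = ((-96)² + 153*(-1/413))/(-384112 + (62658 - 184434)) = (9216 - 153/413)/(-384112 - 121776) = (3806055/413)/(-505888) = (3806055/413)*(-1/505888) = -3806055/208931744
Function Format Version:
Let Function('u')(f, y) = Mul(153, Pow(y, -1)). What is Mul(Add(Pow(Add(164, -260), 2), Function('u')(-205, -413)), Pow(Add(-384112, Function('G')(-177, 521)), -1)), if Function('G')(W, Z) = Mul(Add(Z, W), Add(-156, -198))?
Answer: Rational(-3806055, 208931744) ≈ -0.018217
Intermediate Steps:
Function('G')(W, Z) = Add(Mul(-354, W), Mul(-354, Z)) (Function('G')(W, Z) = Mul(Add(W, Z), -354) = Add(Mul(-354, W), Mul(-354, Z)))
Mul(Add(Pow(Add(164, -260), 2), Function('u')(-205, -413)), Pow(Add(-384112, Function('G')(-177, 521)), -1)) = Mul(Add(Pow(Add(164, -260), 2), Mul(153, Pow(-413, -1))), Pow(Add(-384112, Add(Mul(-354, -177), Mul(-354, 521))), -1)) = Mul(Add(Pow(-96, 2), Mul(153, Rational(-1, 413))), Pow(Add(-384112, Add(62658, -184434)), -1)) = Mul(Add(9216, Rational(-153, 413)), Pow(Add(-384112, -121776), -1)) = Mul(Rational(3806055, 413), Pow(-505888, -1)) = Mul(Rational(3806055, 413), Rational(-1, 505888)) = Rational(-3806055, 208931744)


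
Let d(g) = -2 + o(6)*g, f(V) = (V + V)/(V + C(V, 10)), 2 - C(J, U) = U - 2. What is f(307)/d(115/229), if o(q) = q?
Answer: 70303/34916 ≈ 2.0135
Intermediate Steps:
C(J, U) = 4 - U (C(J, U) = 2 - (U - 2) = 2 - (-2 + U) = 2 + (2 - U) = 4 - U)
f(V) = 2*V/(-6 + V) (f(V) = (V + V)/(V + (4 - 1*10)) = (2*V)/(V + (4 - 10)) = (2*V)/(V - 6) = (2*V)/(-6 + V) = 2*V/(-6 + V))
d(g) = -2 + 6*g
f(307)/d(115/229) = (2*307/(-6 + 307))/(-2 + 6*(115/229)) = (2*307/301)/(-2 + 6*(115*(1/229))) = (2*307*(1/301))/(-2 + 6*(115/229)) = 614/(301*(-2 + 690/229)) = 614/(301*(232/229)) = (614/301)*(229/232) = 70303/34916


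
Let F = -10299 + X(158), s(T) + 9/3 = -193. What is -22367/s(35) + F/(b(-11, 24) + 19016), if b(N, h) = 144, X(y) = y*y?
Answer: 21571303/187768 ≈ 114.88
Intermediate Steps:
X(y) = y²
s(T) = -196 (s(T) = -3 - 193 = -196)
F = 14665 (F = -10299 + 158² = -10299 + 24964 = 14665)
-22367/s(35) + F/(b(-11, 24) + 19016) = -22367/(-196) + 14665/(144 + 19016) = -22367*(-1/196) + 14665/19160 = 22367/196 + 14665*(1/19160) = 22367/196 + 2933/3832 = 21571303/187768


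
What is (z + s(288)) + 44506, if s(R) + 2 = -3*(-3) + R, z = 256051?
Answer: 300852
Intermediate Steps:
s(R) = 7 + R (s(R) = -2 + (-3*(-3) + R) = -2 + (9 + R) = 7 + R)
(z + s(288)) + 44506 = (256051 + (7 + 288)) + 44506 = (256051 + 295) + 44506 = 256346 + 44506 = 300852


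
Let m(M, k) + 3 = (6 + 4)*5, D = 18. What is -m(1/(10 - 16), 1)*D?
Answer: -846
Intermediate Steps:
m(M, k) = 47 (m(M, k) = -3 + (6 + 4)*5 = -3 + 10*5 = -3 + 50 = 47)
-m(1/(10 - 16), 1)*D = -47*18 = -1*846 = -846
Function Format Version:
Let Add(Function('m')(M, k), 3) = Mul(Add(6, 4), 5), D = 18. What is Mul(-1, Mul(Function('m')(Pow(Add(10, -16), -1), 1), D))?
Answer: -846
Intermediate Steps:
Function('m')(M, k) = 47 (Function('m')(M, k) = Add(-3, Mul(Add(6, 4), 5)) = Add(-3, Mul(10, 5)) = Add(-3, 50) = 47)
Mul(-1, Mul(Function('m')(Pow(Add(10, -16), -1), 1), D)) = Mul(-1, Mul(47, 18)) = Mul(-1, 846) = -846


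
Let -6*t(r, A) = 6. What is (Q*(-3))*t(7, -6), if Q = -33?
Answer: -99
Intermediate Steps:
t(r, A) = -1 (t(r, A) = -1/6*6 = -1)
(Q*(-3))*t(7, -6) = -33*(-3)*(-1) = 99*(-1) = -99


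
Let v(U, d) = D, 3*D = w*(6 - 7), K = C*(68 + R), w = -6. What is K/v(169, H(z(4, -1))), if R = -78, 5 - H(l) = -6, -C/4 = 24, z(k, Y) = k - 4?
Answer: 480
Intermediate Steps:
z(k, Y) = -4 + k
C = -96 (C = -4*24 = -96)
H(l) = 11 (H(l) = 5 - 1*(-6) = 5 + 6 = 11)
K = 960 (K = -96*(68 - 78) = -96*(-10) = 960)
D = 2 (D = (-6*(6 - 7))/3 = (-6*(-1))/3 = (⅓)*6 = 2)
v(U, d) = 2
K/v(169, H(z(4, -1))) = 960/2 = 960*(½) = 480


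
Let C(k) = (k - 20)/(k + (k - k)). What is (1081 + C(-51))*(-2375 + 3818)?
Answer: 26552162/17 ≈ 1.5619e+6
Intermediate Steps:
C(k) = (-20 + k)/k (C(k) = (-20 + k)/(k + 0) = (-20 + k)/k)
(1081 + C(-51))*(-2375 + 3818) = (1081 + (-20 - 51)/(-51))*(-2375 + 3818) = (1081 - 1/51*(-71))*1443 = (1081 + 71/51)*1443 = (55202/51)*1443 = 26552162/17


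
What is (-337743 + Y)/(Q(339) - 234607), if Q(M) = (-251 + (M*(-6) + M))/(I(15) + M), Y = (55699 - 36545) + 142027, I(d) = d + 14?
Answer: 1911024/2539333 ≈ 0.75257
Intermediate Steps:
I(d) = 14 + d
Y = 161181 (Y = 19154 + 142027 = 161181)
Q(M) = (-251 - 5*M)/(29 + M) (Q(M) = (-251 + (M*(-6) + M))/((14 + 15) + M) = (-251 + (-6*M + M))/(29 + M) = (-251 - 5*M)/(29 + M))
(-337743 + Y)/(Q(339) - 234607) = (-337743 + 161181)/((-251 - 5*339)/(29 + 339) - 234607) = -176562/((-251 - 1695)/368 - 234607) = -176562/((1/368)*(-1946) - 234607) = -176562/(-973/184 - 234607) = -176562/(-43168661/184) = -176562*(-184/43168661) = 1911024/2539333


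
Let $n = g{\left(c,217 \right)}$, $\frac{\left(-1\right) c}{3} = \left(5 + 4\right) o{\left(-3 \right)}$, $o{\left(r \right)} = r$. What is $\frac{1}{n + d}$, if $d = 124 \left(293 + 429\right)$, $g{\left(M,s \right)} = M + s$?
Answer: $\frac{1}{89826} \approx 1.1133 \cdot 10^{-5}$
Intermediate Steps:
$c = 81$ ($c = - 3 \left(5 + 4\right) \left(-3\right) = - 3 \cdot 9 \left(-3\right) = \left(-3\right) \left(-27\right) = 81$)
$n = 298$ ($n = 81 + 217 = 298$)
$d = 89528$ ($d = 124 \cdot 722 = 89528$)
$\frac{1}{n + d} = \frac{1}{298 + 89528} = \frac{1}{89826}$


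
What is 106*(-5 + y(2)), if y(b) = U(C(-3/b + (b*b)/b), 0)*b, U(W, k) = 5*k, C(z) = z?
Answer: -530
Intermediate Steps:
y(b) = 0 (y(b) = (5*0)*b = 0*b = 0)
106*(-5 + y(2)) = 106*(-5 + 0) = 106*(-5) = -530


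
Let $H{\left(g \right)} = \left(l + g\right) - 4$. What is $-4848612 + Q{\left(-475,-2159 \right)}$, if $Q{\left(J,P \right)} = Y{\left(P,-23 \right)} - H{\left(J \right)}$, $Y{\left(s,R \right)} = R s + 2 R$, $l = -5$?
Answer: $-4798517$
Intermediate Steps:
$H{\left(g \right)} = -9 + g$ ($H{\left(g \right)} = \left(-5 + g\right) - 4 = -9 + g$)
$Y{\left(s,R \right)} = 2 R + R s$
$Q{\left(J,P \right)} = -37 - J - 23 P$ ($Q{\left(J,P \right)} = - 23 \left(2 + P\right) - \left(-9 + J\right) = \left(-46 - 23 P\right) - \left(-9 + J\right) = -37 - J - 23 P$)
$-4848612 + Q{\left(-475,-2159 \right)} = -4848612 - -50095 = -4848612 + \left(-37 + 475 + 49657\right) = -4848612 + 50095 = -4798517$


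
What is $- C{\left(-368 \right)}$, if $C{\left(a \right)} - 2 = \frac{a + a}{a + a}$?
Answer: $-3$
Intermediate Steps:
$C{\left(a \right)} = 3$ ($C{\left(a \right)} = 2 + \frac{a + a}{a + a} = 2 + \frac{2 a}{2 a} = 2 + 2 a \frac{1}{2 a} = 2 + 1 = 3$)
$- C{\left(-368 \right)} = \left(-1\right) 3 = -3$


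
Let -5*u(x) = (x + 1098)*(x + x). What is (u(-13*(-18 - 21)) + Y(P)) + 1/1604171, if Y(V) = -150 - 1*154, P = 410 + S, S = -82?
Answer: -522635703457/1604171 ≈ -3.2580e+5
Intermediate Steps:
P = 328 (P = 410 - 82 = 328)
u(x) = -2*x*(1098 + x)/5 (u(x) = -(x + 1098)*(x + x)/5 = -(1098 + x)*2*x/5 = -2*x*(1098 + x)/5)
Y(V) = -304 (Y(V) = -150 - 154 = -304)
(u(-13*(-18 - 21)) + Y(P)) + 1/1604171 = (-2*(-13*(-18 - 21))*(1098 - 13*(-18 - 21))/5 - 304) + 1/1604171 = (-2*(-13*(-39))*(1098 - 13*(-39))/5 - 304) + 1/1604171 = (-⅖*507*(1098 + 507) - 304) + 1/1604171 = (-⅖*507*1605 - 304) + 1/1604171 = (-325494 - 304) + 1/1604171 = -325798 + 1/1604171 = -522635703457/1604171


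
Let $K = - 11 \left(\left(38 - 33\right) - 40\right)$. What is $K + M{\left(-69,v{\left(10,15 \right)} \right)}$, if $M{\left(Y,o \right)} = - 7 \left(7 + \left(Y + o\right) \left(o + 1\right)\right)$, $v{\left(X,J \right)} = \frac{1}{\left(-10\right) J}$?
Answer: $\frac{18356093}{22500} \approx 815.83$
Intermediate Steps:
$v{\left(X,J \right)} = - \frac{1}{10 J}$
$M{\left(Y,o \right)} = -49 - 7 \left(1 + o\right) \left(Y + o\right)$ ($M{\left(Y,o \right)} = - 7 \left(7 + \left(Y + o\right) \left(1 + o\right)\right) = - 7 \left(7 + \left(1 + o\right) \left(Y + o\right)\right) = -49 - 7 \left(1 + o\right) \left(Y + o\right)$)
$K = 385$ ($K = - 11 \left(5 - 40\right) = \left(-11\right) \left(-35\right) = 385$)
$K + M{\left(-69,v{\left(10,15 \right)} \right)} = 385 - \left(-434 + \frac{7}{22500} - - \frac{238}{5 \cdot 15}\right) = 385 - \left(-434 + \frac{7}{22500} - \left(- \frac{238}{5}\right) \frac{1}{15}\right) = 385 - \left(- \frac{65107}{150} + \frac{7}{22500} + \frac{161}{50}\right) = 385 - - \frac{9693593}{22500} = 385 + \frac{9693593}{22500} = \frac{18356093}{22500}$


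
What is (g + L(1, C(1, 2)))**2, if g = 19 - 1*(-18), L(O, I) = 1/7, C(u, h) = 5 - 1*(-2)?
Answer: 67600/49 ≈ 1379.6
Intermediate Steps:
C(u, h) = 7 (C(u, h) = 5 + 2 = 7)
L(O, I) = 1/7
g = 37 (g = 19 + 18 = 37)
(g + L(1, C(1, 2)))**2 = (37 + 1/7)**2 = (260/7)**2 = 67600/49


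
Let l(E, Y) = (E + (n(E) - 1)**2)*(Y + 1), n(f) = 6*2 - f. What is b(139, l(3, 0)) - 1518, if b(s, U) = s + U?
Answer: -1312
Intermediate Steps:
n(f) = 12 - f
l(E, Y) = (1 + Y)*(E + (11 - E)**2) (l(E, Y) = (E + ((12 - E) - 1)**2)*(Y + 1) = (E + (11 - E)**2)*(1 + Y) = (1 + Y)*(E + (11 - E)**2))
b(s, U) = U + s
b(139, l(3, 0)) - 1518 = ((3 + (-11 + 3)**2 + 3*0 + 0*(-11 + 3)**2) + 139) - 1518 = ((3 + (-8)**2 + 0 + 0*(-8)**2) + 139) - 1518 = ((3 + 64 + 0 + 0*64) + 139) - 1518 = ((3 + 64 + 0 + 0) + 139) - 1518 = (67 + 139) - 1518 = 206 - 1518 = -1312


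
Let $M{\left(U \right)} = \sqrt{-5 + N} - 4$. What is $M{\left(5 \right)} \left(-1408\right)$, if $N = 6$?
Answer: $4224$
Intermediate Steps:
$M{\left(U \right)} = -3$ ($M{\left(U \right)} = \sqrt{-5 + 6} - 4 = \sqrt{1} - 4 = 1 - 4 = -3$)
$M{\left(5 \right)} \left(-1408\right) = \left(-3\right) \left(-1408\right) = 4224$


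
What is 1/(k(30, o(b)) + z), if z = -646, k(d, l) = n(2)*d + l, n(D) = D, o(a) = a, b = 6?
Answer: -1/580 ≈ -0.0017241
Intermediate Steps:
k(d, l) = l + 2*d (k(d, l) = 2*d + l = l + 2*d)
1/(k(30, o(b)) + z) = 1/((6 + 2*30) - 646) = 1/((6 + 60) - 646) = 1/(66 - 646) = 1/(-580) = -1/580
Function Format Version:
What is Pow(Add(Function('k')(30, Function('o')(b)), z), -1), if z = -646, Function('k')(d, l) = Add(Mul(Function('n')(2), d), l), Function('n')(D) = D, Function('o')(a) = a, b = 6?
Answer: Rational(-1, 580) ≈ -0.0017241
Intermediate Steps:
Function('k')(d, l) = Add(l, Mul(2, d)) (Function('k')(d, l) = Add(Mul(2, d), l) = Add(l, Mul(2, d)))
Pow(Add(Function('k')(30, Function('o')(b)), z), -1) = Pow(Add(Add(6, Mul(2, 30)), -646), -1) = Pow(Add(Add(6, 60), -646), -1) = Pow(Add(66, -646), -1) = Pow(-580, -1) = Rational(-1, 580)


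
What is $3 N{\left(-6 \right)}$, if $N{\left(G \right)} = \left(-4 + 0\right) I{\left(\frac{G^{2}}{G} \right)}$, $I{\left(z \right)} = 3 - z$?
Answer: $-108$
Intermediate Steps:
$N{\left(G \right)} = -12 + 4 G$ ($N{\left(G \right)} = \left(-4 + 0\right) \left(3 - \frac{G^{2}}{G}\right) = - 4 \left(3 - G\right) = -12 + 4 G$)
$3 N{\left(-6 \right)} = 3 \left(-12 + 4 \left(-6\right)\right) = 3 \left(-12 - 24\right) = 3 \left(-36\right) = -108$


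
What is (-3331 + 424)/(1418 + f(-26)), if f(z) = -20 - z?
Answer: -2907/1424 ≈ -2.0414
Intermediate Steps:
(-3331 + 424)/(1418 + f(-26)) = (-3331 + 424)/(1418 + (-20 - 1*(-26))) = -2907/(1418 + (-20 + 26)) = -2907/(1418 + 6) = -2907/1424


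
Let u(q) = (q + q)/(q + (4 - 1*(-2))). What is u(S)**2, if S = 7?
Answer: 196/169 ≈ 1.1598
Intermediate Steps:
u(q) = 2*q/(6 + q) (u(q) = (2*q)/(q + (4 + 2)) = (2*q)/(q + 6) = (2*q)/(6 + q) = 2*q/(6 + q))
u(S)**2 = (2*7/(6 + 7))**2 = (2*7/13)**2 = (2*7*(1/13))**2 = (14/13)**2 = 196/169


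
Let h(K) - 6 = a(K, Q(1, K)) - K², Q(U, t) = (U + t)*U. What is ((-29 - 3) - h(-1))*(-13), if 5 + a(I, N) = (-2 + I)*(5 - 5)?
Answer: 416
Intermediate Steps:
Q(U, t) = U*(U + t)
a(I, N) = -5 (a(I, N) = -5 + (-2 + I)*(5 - 5) = -5 + (-2 + I)*0 = -5 + 0 = -5)
h(K) = 1 - K² (h(K) = 6 + (-5 - K²) = 1 - K²)
((-29 - 3) - h(-1))*(-13) = ((-29 - 3) - (1 - 1*(-1)²))*(-13) = (-32 - (1 - 1*1))*(-13) = (-32 - (1 - 1))*(-13) = (-32 - 1*0)*(-13) = (-32 + 0)*(-13) = -32*(-13) = 416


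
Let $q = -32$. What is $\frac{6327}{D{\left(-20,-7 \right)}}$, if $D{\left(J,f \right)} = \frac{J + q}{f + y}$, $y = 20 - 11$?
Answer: $- \frac{6327}{26} \approx -243.35$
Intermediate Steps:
$y = 9$ ($y = 20 - 11 = 9$)
$D{\left(J,f \right)} = \frac{-32 + J}{9 + f}$ ($D{\left(J,f \right)} = \frac{J - 32}{f + 9} = \frac{-32 + J}{9 + f}$)
$\frac{6327}{D{\left(-20,-7 \right)}} = \frac{6327}{\frac{1}{9 - 7} \left(-32 - 20\right)} = \frac{6327}{\frac{1}{2} \left(-52\right)} = \frac{6327}{-26} = 6327 \left(- \frac{1}{26}\right) = - \frac{6327}{26}$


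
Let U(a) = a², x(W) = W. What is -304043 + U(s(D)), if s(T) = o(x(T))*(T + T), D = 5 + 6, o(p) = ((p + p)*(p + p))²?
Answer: 26559922487381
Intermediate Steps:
o(p) = 16*p⁴ (o(p) = ((2*p)*(2*p))² = (4*p²)² = 16*p⁴)
D = 11
s(T) = 32*T⁵ (s(T) = (16*T⁴)*(T + T) = (16*T⁴)*(2*T) = 32*T⁵)
-304043 + U(s(D)) = -304043 + (32*11⁵)² = -304043 + (32*161051)² = -304043 + 5153632² = -304043 + 26559922791424 = 26559922487381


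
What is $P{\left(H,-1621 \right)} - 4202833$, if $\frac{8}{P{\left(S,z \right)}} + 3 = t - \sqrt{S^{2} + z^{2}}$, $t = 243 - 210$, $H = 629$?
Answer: $- \frac{6351283404223}{1511191} - \frac{4 \sqrt{3023282}}{1511191} \approx -4.2028 \cdot 10^{6}$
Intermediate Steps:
$t = 33$ ($t = 243 - 210 = 33$)
$P{\left(S,z \right)} = \frac{8}{30 - \sqrt{S^{2} + z^{2}}}$ ($P{\left(S,z \right)} = \frac{8}{-3 - \left(-33 + \sqrt{S^{2} + z^{2}}\right)} = \frac{8}{30 - \sqrt{S^{2} + z^{2}}}$)
$P{\left(H,-1621 \right)} - 4202833 = - \frac{8}{-30 + \sqrt{629^{2} + \left(-1621\right)^{2}}} - 4202833 = - \frac{8}{-30 + \sqrt{395641 + 2627641}} - 4202833 = - \frac{8}{-30 + \sqrt{3023282}} - 4202833 = -4202833 - \frac{8}{-30 + \sqrt{3023282}}$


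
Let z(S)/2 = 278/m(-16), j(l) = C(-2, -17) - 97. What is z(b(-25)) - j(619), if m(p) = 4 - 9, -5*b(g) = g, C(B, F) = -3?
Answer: -56/5 ≈ -11.200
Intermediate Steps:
b(g) = -g/5
m(p) = -5
j(l) = -100 (j(l) = -3 - 97 = -100)
z(S) = -556/5 (z(S) = 2*(278/(-5)) = 2*(278*(-1/5)) = 2*(-278/5) = -556/5)
z(b(-25)) - j(619) = -556/5 - 1*(-100) = -556/5 + 100 = -56/5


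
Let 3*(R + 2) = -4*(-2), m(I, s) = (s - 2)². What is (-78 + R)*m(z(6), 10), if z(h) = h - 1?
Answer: -14848/3 ≈ -4949.3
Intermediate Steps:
z(h) = -1 + h
m(I, s) = (-2 + s)²
R = ⅔ (R = -2 + (-4*(-2))/3 = -2 + (⅓)*8 = -2 + 8/3 = ⅔ ≈ 0.66667)
(-78 + R)*m(z(6), 10) = (-78 + ⅔)*(-2 + 10)² = -232/3*8² = -232/3*64 = -14848/3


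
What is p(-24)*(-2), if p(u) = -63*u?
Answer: -3024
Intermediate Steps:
p(-24)*(-2) = -63*(-24)*(-2) = 1512*(-2) = -3024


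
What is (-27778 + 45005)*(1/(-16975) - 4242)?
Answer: -177211567411/2425 ≈ -7.3077e+7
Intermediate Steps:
(-27778 + 45005)*(1/(-16975) - 4242) = 17227*(-1/16975 - 4242) = 17227*(-72007951/16975) = -177211567411/2425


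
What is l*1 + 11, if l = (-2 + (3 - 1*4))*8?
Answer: -13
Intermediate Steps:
l = -24 (l = (-2 + (3 - 4))*8 = (-2 - 1)*8 = -3*8 = -24)
l*1 + 11 = -24*1 + 11 = -24 + 11 = -13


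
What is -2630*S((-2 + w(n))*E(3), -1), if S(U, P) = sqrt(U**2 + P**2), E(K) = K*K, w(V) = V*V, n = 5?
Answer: -13150*sqrt(1714) ≈ -5.4442e+5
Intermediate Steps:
w(V) = V**2
E(K) = K**2
S(U, P) = sqrt(P**2 + U**2)
-2630*S((-2 + w(n))*E(3), -1) = -2630*sqrt((-1)**2 + ((-2 + 5**2)*3**2)**2) = -2630*sqrt(1 + ((-2 + 25)*9)**2) = -2630*sqrt(1 + (23*9)**2) = -2630*sqrt(1 + 207**2) = -2630*sqrt(1 + 42849) = -13150*sqrt(1714)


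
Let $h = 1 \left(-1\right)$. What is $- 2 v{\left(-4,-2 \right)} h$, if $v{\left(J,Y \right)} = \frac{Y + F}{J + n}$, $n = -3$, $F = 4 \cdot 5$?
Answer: $- \frac{36}{7} \approx -5.1429$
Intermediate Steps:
$F = 20$
$v{\left(J,Y \right)} = \frac{20 + Y}{-3 + J}$ ($v{\left(J,Y \right)} = \frac{Y + 20}{J - 3} = \frac{20 + Y}{-3 + J}$)
$h = -1$
$- 2 v{\left(-4,-2 \right)} h = - 2 \frac{20 - 2}{-3 - 4} \left(-1\right) = - 2 \frac{1}{-7} \cdot 18 \left(-1\right) = - 2 \left(\left(- \frac{1}{7}\right) 18\right) \left(-1\right) = \left(-2\right) \left(- \frac{18}{7}\right) \left(-1\right) = \frac{36}{7} \left(-1\right) = - \frac{36}{7}$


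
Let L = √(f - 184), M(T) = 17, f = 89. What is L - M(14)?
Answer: -17 + I*√95 ≈ -17.0 + 9.7468*I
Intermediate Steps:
L = I*√95 (L = √(89 - 184) = √(-95) = I*√95 ≈ 9.7468*I)
L - M(14) = I*√95 - 1*17 = I*√95 - 17 = -17 + I*√95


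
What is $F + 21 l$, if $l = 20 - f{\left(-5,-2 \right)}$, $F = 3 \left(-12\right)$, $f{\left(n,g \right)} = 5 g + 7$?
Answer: $447$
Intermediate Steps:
$f{\left(n,g \right)} = 7 + 5 g$
$F = -36$
$l = 23$ ($l = 20 - \left(7 + 5 \left(-2\right)\right) = 20 - \left(7 - 10\right) = 20 - -3 = 20 + 3 = 23$)
$F + 21 l = -36 + 21 \cdot 23 = -36 + 483 = 447$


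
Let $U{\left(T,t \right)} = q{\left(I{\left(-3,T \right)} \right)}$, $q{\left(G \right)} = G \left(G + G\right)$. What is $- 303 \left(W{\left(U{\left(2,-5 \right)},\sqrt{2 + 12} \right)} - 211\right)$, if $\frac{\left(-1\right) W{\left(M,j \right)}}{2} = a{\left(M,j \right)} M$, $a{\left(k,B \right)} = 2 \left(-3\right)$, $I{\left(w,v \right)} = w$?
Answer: $-1515$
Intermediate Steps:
$a{\left(k,B \right)} = -6$
$q{\left(G \right)} = 2 G^{2}$ ($q{\left(G \right)} = G 2 G = 2 G^{2}$)
$U{\left(T,t \right)} = 18$ ($U{\left(T,t \right)} = 2 \left(-3\right)^{2} = 2 \cdot 9 = 18$)
$W{\left(M,j \right)} = 12 M$ ($W{\left(M,j \right)} = - 2 \left(- 6 M\right) = 12 M$)
$- 303 \left(W{\left(U{\left(2,-5 \right)},\sqrt{2 + 12} \right)} - 211\right) = - 303 \left(12 \cdot 18 - 211\right) = - 303 \left(216 - 211\right) = \left(-303\right) 5 = -1515$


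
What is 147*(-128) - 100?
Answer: -18916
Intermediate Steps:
147*(-128) - 100 = -18816 - 100 = -18916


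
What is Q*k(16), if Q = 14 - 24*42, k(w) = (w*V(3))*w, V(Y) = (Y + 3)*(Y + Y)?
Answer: -9160704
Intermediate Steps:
V(Y) = 2*Y*(3 + Y) (V(Y) = (3 + Y)*(2*Y) = 2*Y*(3 + Y))
k(w) = 36*w² (k(w) = (w*(2*3*(3 + 3)))*w = (w*(2*3*6))*w = (w*36)*w = (36*w)*w = 36*w²)
Q = -994 (Q = 14 - 1008 = -994)
Q*k(16) = -35784*16² = -35784*256 = -994*9216 = -9160704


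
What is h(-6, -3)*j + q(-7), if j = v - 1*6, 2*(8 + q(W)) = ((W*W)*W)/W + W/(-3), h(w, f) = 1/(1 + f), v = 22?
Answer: 29/3 ≈ 9.6667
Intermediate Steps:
q(W) = -8 + W²/2 - W/6 (q(W) = -8 + (((W*W)*W)/W + W/(-3))/2 = -8 + ((W²*W)/W + W*(-⅓))/2 = -8 + (W³/W - W/3)/2 = -8 + (W² - W/3)/2 = -8 + (W²/2 - W/6) = -8 + W²/2 - W/6)
j = 16 (j = 22 - 1*6 = 22 - 6 = 16)
h(-6, -3)*j + q(-7) = 16/(1 - 3) + (-8 + (½)*(-7)² - ⅙*(-7)) = 16/(-2) + (-8 + (½)*49 + 7/6) = -½*16 + (-8 + 49/2 + 7/6) = -8 + 53/3 = 29/3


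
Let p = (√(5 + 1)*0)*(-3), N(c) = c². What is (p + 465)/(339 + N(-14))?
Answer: 93/107 ≈ 0.86916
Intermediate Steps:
p = 0 (p = (√6*0)*(-3) = 0*(-3) = 0)
(p + 465)/(339 + N(-14)) = (0 + 465)/(339 + (-14)²) = 465/(339 + 196) = 465/535 = 465*(1/535) = 93/107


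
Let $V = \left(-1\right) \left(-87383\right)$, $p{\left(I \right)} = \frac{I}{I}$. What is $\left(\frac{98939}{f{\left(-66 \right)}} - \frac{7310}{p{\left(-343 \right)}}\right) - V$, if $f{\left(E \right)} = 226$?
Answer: $- \frac{21301679}{226} \approx -94255.0$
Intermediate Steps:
$p{\left(I \right)} = 1$
$V = 87383$
$\left(\frac{98939}{f{\left(-66 \right)}} - \frac{7310}{p{\left(-343 \right)}}\right) - V = \left(\frac{98939}{226} - \frac{7310}{1}\right) - 87383 = \left(98939 \cdot \frac{1}{226} - 7310\right) - 87383 = \left(\frac{98939}{226} - 7310\right) - 87383 = - \frac{1553121}{226} - 87383 = - \frac{21301679}{226}$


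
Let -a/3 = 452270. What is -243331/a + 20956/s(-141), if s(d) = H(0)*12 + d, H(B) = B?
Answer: -3155444521/21256690 ≈ -148.44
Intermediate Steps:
a = -1356810 (a = -3*452270 = -1356810)
s(d) = d (s(d) = 0*12 + d = 0 + d = d)
-243331/a + 20956/s(-141) = -243331/(-1356810) + 20956/(-141) = -243331*(-1/1356810) + 20956*(-1/141) = 243331/1356810 - 20956/141 = -3155444521/21256690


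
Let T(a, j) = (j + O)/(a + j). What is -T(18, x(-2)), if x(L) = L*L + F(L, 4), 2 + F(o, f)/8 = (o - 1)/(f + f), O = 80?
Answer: -65/3 ≈ -21.667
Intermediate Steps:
F(o, f) = -16 + 4*(-1 + o)/f (F(o, f) = -16 + 8*((o - 1)/(f + f)) = -16 + 8*((-1 + o)/((2*f))) = -16 + 8*((-1 + o)*(1/(2*f))) = -16 + 8*((-1 + o)/(2*f)) = -16 + 4*(-1 + o)/f)
x(L) = -17 + L + L² (x(L) = L*L + 4*(-1 + L - 4*4)/4 = L² + 4*(¼)*(-1 + L - 16) = L² + 4*(¼)*(-17 + L) = L² + (-17 + L) = -17 + L + L²)
T(a, j) = (80 + j)/(a + j) (T(a, j) = (j + 80)/(a + j) = (80 + j)/(a + j))
-T(18, x(-2)) = -(80 + (-17 - 2 + (-2)²))/(18 + (-17 - 2 + (-2)²)) = -(80 + (-17 - 2 + 4))/(18 + (-17 - 2 + 4)) = -(80 - 15)/(18 - 15) = -65/3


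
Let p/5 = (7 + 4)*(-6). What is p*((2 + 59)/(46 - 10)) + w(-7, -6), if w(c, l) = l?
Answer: -3391/6 ≈ -565.17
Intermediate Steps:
p = -330 (p = 5*((7 + 4)*(-6)) = 5*(11*(-6)) = 5*(-66) = -330)
p*((2 + 59)/(46 - 10)) + w(-7, -6) = -330*(2 + 59)/(46 - 10) - 6 = -20130/36 - 6 = -330*61/36 - 6 = -3355/6 - 6 = -3391/6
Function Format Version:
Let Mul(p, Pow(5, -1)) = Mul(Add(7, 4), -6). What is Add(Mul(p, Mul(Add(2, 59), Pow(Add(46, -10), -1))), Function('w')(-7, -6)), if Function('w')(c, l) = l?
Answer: Rational(-3391, 6) ≈ -565.17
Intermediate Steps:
p = -330 (p = Mul(5, Mul(Add(7, 4), -6)) = Mul(5, Mul(11, -6)) = Mul(5, -66) = -330)
Add(Mul(p, Mul(Add(2, 59), Pow(Add(46, -10), -1))), Function('w')(-7, -6)) = Add(Mul(-330, Mul(Add(2, 59), Pow(Add(46, -10), -1))), -6) = Add(Mul(-330, Mul(61, Pow(36, -1))), -6) = Add(Mul(-330, Mul(61, Rational(1, 36))), -6) = Add(Mul(-330, Rational(61, 36)), -6) = Add(Rational(-3355, 6), -6) = Rational(-3391, 6)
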